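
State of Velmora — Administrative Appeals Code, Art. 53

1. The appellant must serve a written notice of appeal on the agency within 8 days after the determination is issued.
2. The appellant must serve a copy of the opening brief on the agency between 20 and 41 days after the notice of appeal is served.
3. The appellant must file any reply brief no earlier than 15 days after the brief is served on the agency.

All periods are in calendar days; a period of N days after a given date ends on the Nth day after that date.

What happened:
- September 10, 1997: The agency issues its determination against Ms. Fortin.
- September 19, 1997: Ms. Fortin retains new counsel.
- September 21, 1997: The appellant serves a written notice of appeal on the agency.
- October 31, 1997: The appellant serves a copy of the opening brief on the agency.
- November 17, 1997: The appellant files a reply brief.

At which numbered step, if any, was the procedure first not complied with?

Step 1

(1) due by September 10, 1997 + 8 days = September 18, 1997; not done until September 21, 1997, 3 days after the deadline.
Later steps need not be reached.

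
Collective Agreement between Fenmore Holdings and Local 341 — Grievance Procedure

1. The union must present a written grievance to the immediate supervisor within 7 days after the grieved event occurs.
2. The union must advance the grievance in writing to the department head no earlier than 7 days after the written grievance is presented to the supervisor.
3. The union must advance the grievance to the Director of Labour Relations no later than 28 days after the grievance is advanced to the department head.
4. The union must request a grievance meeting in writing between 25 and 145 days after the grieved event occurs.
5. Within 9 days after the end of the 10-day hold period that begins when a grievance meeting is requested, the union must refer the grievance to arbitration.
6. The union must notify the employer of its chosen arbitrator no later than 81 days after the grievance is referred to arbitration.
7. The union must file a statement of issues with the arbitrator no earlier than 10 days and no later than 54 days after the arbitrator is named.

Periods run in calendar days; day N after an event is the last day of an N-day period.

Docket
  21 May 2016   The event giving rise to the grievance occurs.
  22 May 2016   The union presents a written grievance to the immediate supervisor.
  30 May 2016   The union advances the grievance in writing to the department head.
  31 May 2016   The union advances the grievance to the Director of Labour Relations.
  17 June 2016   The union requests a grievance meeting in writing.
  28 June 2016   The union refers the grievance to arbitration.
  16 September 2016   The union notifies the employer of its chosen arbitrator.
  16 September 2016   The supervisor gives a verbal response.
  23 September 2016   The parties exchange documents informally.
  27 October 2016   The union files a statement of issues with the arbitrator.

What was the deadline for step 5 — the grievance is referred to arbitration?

A grievance meeting is requested on 17 June 2016; the 10-day hold period therefore ends 27 June 2016, and step 5 runs from that date. 9 days after 27 June 2016 is 6 July 2016.

6 July 2016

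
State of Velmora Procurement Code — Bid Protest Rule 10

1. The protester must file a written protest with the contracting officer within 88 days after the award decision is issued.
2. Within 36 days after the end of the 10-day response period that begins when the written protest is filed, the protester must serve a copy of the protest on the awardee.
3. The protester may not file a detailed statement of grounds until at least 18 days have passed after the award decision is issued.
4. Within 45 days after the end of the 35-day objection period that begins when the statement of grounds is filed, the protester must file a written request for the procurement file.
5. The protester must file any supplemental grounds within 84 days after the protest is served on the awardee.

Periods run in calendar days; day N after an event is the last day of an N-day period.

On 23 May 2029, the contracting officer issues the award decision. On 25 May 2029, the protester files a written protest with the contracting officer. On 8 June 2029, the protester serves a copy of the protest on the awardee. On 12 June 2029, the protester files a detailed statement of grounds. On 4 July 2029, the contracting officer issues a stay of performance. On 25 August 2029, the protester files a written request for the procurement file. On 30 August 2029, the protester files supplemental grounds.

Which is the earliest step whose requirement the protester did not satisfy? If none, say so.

(1) due by 23 May 2029 + 88 days = 19 August 2029; done 25 May 2029 — timely.
(2) due by 4 June 2029 + 36 days = 10 July 2029; done 8 June 2029 — timely.
(3) permitted from 23 May 2029 + 18 days = 10 June 2029 onward; done 12 June 2029 — permitted.
(4) due by 17 July 2029 + 45 days = 31 August 2029; done 25 August 2029 — timely.
(5) due by 8 June 2029 + 84 days = 31 August 2029; completed 30 August 2029, before the deadline.

None — every step was satisfied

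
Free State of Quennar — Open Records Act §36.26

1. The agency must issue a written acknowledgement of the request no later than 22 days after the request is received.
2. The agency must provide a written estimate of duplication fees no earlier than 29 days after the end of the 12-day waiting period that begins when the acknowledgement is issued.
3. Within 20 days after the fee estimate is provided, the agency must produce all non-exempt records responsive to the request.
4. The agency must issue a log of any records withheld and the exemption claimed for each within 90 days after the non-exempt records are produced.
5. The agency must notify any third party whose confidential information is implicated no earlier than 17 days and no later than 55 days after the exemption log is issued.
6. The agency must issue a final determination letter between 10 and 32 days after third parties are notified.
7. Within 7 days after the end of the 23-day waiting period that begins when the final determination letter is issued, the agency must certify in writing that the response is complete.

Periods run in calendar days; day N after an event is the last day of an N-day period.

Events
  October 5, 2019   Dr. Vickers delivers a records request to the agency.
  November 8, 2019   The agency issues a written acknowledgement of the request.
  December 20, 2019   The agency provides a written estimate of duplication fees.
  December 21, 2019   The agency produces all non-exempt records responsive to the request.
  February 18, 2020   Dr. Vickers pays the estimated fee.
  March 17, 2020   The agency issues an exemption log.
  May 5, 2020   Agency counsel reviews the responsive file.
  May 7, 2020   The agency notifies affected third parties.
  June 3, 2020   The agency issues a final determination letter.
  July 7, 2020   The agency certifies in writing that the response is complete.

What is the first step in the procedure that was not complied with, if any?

Step 1

Step 1 — counting 22 days from October 5, 2019 (when the request is received) gives a deadline of October 27, 2019; November 8, 2019 misses that deadline by 12 days.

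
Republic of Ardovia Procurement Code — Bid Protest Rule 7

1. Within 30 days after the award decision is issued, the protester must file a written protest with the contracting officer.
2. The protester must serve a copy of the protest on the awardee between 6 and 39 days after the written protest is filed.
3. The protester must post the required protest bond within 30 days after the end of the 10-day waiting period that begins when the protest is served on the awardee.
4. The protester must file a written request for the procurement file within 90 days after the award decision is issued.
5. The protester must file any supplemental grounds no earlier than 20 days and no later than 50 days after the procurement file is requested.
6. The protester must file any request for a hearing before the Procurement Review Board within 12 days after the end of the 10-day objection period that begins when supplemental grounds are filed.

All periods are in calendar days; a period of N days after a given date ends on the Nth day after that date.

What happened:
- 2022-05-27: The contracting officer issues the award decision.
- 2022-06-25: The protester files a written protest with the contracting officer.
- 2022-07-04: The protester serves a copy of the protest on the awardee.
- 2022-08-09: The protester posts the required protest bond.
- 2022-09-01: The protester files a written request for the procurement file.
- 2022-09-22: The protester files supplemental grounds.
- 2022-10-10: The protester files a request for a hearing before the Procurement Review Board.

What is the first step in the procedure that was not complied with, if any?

Step 4

Step 1: 30 days after 2022-05-27 (when the award decision is issued) is 2022-06-26; done 2022-06-25 — timely.
Step 2: the window is 6–39 days after 2022-06-25 (when the written protest is filed), so 2022-07-01 through 2022-08-03; done 2022-07-04 — within the window.
Step 3: 30 days after 2022-07-14 (end of the 10-day waiting period, which began when the protest is served on the awardee on 2022-07-04) is 2022-08-13; completed 2022-08-09, before the deadline.
Step 4: 90 days after 2022-05-27 (when the award decision is issued) is 2022-08-25; done 2022-09-01 — 7 days late.
Later steps need not be reached.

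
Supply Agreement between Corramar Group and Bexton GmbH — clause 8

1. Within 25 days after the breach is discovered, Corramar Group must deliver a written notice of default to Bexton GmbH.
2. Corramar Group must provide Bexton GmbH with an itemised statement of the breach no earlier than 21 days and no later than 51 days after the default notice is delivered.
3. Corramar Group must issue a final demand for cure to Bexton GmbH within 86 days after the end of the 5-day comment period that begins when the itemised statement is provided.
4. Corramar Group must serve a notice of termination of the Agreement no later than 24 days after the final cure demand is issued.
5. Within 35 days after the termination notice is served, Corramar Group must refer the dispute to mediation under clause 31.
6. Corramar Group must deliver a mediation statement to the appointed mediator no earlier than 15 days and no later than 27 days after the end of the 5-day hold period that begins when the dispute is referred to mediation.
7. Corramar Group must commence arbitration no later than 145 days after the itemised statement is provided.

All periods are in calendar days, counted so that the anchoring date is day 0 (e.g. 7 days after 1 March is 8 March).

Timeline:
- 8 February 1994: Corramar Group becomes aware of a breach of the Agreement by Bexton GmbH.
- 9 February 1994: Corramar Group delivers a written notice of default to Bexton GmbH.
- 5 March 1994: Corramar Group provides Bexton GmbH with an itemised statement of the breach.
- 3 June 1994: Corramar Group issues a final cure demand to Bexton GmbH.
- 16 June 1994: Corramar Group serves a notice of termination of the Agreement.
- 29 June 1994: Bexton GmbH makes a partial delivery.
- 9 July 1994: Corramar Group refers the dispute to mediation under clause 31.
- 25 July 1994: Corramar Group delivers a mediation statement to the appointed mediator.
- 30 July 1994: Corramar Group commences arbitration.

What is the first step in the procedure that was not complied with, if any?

Step 1: 25 days after 8 February 1994 (when the breach is discovered) is 5 March 1994; done 9 February 1994 — timely.
Step 2: the window is 21–51 days after 9 February 1994 (when the default notice is delivered), so 2 March 1994 through 1 April 1994; done 5 March 1994 — within the window.
Step 3: 86 days after 10 March 1994 (end of the 5-day comment period, which began when the itemised statement is provided on 5 March 1994) is 4 June 1994; 3 June 1994 is within that limit.
Step 4: 24 days after 3 June 1994 (when the final cure demand is issued) is 27 June 1994; done 16 June 1994 — timely.
Step 5: 35 days after 16 June 1994 (when the termination notice is served) is 21 July 1994; completed 9 July 1994, before the deadline.
Step 6: the window is 15–27 days after 14 July 1994 (end of the 5-day hold period, which began when the dispute is referred to mediation on 9 July 1994), so 29 July 1994 through 10 August 1994; 25 July 1994 is 4 days too early.
That is the first point of non-compliance.

Step 6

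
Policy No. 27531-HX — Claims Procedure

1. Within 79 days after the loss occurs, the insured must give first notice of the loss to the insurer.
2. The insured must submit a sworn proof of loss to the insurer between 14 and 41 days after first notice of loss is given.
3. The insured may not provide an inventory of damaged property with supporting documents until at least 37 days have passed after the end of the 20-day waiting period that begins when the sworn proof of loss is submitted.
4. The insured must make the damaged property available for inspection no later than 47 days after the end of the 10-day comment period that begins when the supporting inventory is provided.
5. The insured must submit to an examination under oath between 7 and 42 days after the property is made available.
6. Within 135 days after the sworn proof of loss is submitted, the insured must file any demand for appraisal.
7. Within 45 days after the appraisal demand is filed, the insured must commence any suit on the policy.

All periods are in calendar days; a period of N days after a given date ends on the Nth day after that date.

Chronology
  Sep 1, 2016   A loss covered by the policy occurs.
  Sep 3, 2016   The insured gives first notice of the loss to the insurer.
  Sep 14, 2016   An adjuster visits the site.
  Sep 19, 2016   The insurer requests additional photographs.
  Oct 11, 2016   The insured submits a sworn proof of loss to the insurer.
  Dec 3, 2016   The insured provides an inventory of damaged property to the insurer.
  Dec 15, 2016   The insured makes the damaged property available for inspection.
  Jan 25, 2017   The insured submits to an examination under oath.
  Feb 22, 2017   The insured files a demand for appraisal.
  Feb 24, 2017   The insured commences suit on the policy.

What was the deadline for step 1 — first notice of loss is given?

Step 1 runs from Sep 1, 2016, when the loss occurs. 79 days after Sep 1, 2016 is Nov 19, 2016.

Nov 19, 2016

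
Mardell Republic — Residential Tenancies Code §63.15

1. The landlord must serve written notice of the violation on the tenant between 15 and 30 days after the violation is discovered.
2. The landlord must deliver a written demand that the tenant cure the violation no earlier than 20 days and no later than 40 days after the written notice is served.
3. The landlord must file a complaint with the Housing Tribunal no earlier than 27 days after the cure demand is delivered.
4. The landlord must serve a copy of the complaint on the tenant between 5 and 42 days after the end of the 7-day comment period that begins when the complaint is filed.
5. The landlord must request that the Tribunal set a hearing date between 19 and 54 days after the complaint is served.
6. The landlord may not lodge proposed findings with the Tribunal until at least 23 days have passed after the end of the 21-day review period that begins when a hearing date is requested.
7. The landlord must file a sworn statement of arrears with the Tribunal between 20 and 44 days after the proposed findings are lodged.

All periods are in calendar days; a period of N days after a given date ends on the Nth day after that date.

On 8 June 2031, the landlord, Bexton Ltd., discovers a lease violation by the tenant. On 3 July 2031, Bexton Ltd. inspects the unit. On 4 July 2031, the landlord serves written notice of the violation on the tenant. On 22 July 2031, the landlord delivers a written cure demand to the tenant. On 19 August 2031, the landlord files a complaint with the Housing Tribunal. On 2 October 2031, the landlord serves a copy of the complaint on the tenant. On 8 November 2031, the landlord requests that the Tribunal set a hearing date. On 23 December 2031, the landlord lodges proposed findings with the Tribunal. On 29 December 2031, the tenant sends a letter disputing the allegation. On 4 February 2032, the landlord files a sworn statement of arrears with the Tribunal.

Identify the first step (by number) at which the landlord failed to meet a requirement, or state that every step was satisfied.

Step 1: the window is 15–30 days after 8 June 2031 (when the violation is discovered), so 23 June 2031 through 8 July 2031; done 4 July 2031 — within the window.
Step 2: the window is 20–40 days after 4 July 2031 (when the written notice is served), so 24 July 2031 through 13 August 2031; 22 July 2031 is 2 days too early.
The procedure was therefore not followed at step 2.

Step 2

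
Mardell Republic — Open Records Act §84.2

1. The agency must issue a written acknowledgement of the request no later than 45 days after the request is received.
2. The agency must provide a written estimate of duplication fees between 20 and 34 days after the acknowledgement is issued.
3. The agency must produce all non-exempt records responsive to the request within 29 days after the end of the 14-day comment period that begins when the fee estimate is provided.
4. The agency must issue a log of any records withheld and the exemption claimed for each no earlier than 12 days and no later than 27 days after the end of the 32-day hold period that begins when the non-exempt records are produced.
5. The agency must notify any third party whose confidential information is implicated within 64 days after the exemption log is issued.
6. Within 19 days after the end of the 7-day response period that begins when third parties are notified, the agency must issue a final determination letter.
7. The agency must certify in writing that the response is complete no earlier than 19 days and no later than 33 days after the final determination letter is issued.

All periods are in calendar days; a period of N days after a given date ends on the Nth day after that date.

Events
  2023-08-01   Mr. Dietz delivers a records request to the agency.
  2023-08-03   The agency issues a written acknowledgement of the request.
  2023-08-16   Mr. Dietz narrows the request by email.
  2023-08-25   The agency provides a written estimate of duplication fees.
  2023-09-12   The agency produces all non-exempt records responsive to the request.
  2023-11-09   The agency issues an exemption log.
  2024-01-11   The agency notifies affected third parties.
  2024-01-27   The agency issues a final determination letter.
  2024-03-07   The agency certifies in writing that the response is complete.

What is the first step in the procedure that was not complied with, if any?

Step 7

Step 1: 45 days after 2023-08-01 (when the request is received) is 2023-09-15; 2023-08-03 is within that limit.
Step 2: the window is 20–34 days after 2023-08-03 (when the acknowledgement is issued), so 2023-08-23 through 2023-09-06; 2023-08-25 falls inside that range.
Step 3: 29 days after 2023-09-08 (end of the 14-day comment period, which began when the fee estimate is provided on 2023-08-25) is 2023-10-07; completed 2023-09-12, before the deadline.
Step 4: the window is 12–27 days after 2023-10-14 (end of the 32-day hold period, which began when the non-exempt records are produced on 2023-09-12), so 2023-10-26 through 2023-11-10; done 2023-11-09 — within the window.
Step 5: 64 days after 2023-11-09 (when the exemption log is issued) is 2024-01-12; 2024-01-11 is within that limit.
Step 6: 19 days after 2024-01-18 (end of the 7-day response period, which began when third parties are notified on 2024-01-11) is 2024-02-06; completed 2024-01-27, before the deadline.
Step 7: the window is 19–33 days after 2024-01-27 (when the final determination letter is issued), so 2024-02-15 through 2024-02-29; 2024-03-07 is 7 days past the end of the window.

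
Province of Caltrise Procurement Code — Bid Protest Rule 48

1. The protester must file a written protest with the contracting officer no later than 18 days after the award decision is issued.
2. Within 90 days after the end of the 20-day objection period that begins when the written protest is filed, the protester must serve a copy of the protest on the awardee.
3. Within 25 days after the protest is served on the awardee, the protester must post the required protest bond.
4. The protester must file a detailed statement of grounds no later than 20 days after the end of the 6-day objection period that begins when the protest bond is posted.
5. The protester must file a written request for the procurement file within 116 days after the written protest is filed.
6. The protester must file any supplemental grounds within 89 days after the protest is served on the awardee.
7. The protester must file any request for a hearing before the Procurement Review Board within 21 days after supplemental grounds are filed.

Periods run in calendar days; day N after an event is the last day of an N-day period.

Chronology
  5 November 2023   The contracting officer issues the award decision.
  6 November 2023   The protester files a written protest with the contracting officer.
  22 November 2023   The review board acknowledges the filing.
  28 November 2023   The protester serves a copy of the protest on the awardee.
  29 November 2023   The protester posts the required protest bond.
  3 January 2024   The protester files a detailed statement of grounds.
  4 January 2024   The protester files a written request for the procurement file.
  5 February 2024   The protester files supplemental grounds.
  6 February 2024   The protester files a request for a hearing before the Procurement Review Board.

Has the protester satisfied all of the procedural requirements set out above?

No

Step 1 — counting 18 days from 5 November 2023 (when the award decision is issued) gives a deadline of 23 November 2023; completed 6 November 2023, before the deadline.
Step 2 — counting 90 days from 26 November 2023 (end of the 20-day objection period, which began when the written protest is filed on 6 November 2023) gives a deadline of 24 February 2024; completed 28 November 2023, before the deadline.
Step 3 — counting 25 days from 28 November 2023 (when the protest is served on the awardee) gives a deadline of 23 December 2023; done 29 November 2023 — timely.
Step 4 — counting 20 days from 5 December 2023 (end of the 6-day objection period, which began when the protest bond is posted on 29 November 2023) gives a deadline of 25 December 2023; 3 January 2024 misses that deadline by 9 days.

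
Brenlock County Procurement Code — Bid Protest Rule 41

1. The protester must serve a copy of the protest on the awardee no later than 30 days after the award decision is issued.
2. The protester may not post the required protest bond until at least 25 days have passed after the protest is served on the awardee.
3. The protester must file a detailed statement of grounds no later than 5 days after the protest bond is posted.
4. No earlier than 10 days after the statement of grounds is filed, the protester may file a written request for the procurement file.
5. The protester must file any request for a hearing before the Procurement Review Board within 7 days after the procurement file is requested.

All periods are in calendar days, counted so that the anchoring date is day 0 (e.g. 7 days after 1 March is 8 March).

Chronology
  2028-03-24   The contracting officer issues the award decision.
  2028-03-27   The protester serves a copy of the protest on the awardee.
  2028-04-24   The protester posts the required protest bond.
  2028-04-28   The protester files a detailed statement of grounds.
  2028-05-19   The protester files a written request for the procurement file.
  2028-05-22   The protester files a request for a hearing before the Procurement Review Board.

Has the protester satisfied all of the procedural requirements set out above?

Yes

Step 1: 30 days after 2028-03-24 (when the award decision is issued) is 2028-04-23; 2028-03-27 is within that limit.
Step 2: the earliest permitted date is 25 days after 2028-03-27 (when the protest is served on the awardee), i.e. 2028-04-21; 2028-04-24 is on or after that date.
Step 3: 5 days after 2028-04-24 (when the protest bond is posted) is 2028-04-29; 2028-04-28 is within that limit.
Step 4: the earliest permitted date is 10 days after 2028-04-28 (when the statement of grounds is filed), i.e. 2028-05-08; done 2028-05-19, after the minimum wait.
Step 5: 7 days after 2028-05-19 (when the procurement file is requested) is 2028-05-26; done 2028-05-22 — timely.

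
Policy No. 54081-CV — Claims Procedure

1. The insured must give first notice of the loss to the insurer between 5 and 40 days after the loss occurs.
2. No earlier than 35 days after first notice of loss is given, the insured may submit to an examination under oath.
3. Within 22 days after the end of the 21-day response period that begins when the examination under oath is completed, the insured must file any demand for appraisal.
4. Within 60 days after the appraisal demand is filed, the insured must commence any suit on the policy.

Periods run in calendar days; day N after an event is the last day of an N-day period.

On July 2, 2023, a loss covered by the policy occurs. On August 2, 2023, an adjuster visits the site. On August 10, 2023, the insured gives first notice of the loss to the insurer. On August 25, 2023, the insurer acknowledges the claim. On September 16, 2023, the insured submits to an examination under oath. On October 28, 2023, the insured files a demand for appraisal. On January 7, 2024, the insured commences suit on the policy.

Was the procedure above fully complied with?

No

(1) the permitted window runs from July 2, 2023 + 5 = July 7, 2023 to July 2, 2023 + 40 = August 11, 2023; done August 10, 2023 — within the window.
(2) permitted from August 10, 2023 + 35 days = September 14, 2023 onward; September 16, 2023 is on or after that date.
(3) due by October 7, 2023 + 22 days = October 29, 2023; done October 28, 2023 — timely.
(4) due by October 28, 2023 + 60 days = December 27, 2023; done January 7, 2024 — 11 days late.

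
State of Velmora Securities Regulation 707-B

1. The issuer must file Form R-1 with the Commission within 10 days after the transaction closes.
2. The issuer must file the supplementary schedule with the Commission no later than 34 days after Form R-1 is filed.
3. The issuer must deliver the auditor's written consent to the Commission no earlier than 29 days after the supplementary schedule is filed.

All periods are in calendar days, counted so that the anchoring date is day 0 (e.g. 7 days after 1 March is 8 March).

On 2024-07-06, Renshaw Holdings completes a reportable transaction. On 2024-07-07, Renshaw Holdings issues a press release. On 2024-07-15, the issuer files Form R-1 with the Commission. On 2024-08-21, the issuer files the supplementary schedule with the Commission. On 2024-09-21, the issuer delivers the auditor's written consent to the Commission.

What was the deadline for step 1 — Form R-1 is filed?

Step 1 runs from 2024-07-06, when the transaction closes. 10 days after 2024-07-06 is 2024-07-16.

2024-07-16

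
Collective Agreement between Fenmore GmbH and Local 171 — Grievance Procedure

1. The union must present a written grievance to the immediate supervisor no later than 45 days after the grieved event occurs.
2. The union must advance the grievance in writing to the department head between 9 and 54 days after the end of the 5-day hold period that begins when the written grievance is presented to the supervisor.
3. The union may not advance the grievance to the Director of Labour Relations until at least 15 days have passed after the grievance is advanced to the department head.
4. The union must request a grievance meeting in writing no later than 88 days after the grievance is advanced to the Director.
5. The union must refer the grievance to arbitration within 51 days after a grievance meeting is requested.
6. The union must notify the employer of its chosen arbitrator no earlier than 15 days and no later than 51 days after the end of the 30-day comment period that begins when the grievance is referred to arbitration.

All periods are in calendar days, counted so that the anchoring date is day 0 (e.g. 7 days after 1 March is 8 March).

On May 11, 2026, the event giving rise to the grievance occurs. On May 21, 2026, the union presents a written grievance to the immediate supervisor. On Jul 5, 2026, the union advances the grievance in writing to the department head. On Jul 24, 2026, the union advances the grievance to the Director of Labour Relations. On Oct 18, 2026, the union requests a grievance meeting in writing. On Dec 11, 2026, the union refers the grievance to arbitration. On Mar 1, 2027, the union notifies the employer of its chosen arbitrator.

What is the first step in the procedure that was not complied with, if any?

(1) due by May 11, 2026 + 45 days = Jun 25, 2026; May 21, 2026 is within that limit.
(2) the permitted window runs from May 26, 2026 + 9 = Jun 4, 2026 to May 26, 2026 + 54 = Jul 19, 2026; Jul 5, 2026 falls inside that range.
(3) permitted from Jul 5, 2026 + 15 days = Jul 20, 2026 onward; done Jul 24, 2026, after the minimum wait.
(4) due by Jul 24, 2026 + 88 days = Oct 20, 2026; completed Oct 18, 2026, before the deadline.
(5) due by Oct 18, 2026 + 51 days = Dec 8, 2026; Dec 11, 2026 misses that deadline by 3 days.
The analysis stops there.

Step 5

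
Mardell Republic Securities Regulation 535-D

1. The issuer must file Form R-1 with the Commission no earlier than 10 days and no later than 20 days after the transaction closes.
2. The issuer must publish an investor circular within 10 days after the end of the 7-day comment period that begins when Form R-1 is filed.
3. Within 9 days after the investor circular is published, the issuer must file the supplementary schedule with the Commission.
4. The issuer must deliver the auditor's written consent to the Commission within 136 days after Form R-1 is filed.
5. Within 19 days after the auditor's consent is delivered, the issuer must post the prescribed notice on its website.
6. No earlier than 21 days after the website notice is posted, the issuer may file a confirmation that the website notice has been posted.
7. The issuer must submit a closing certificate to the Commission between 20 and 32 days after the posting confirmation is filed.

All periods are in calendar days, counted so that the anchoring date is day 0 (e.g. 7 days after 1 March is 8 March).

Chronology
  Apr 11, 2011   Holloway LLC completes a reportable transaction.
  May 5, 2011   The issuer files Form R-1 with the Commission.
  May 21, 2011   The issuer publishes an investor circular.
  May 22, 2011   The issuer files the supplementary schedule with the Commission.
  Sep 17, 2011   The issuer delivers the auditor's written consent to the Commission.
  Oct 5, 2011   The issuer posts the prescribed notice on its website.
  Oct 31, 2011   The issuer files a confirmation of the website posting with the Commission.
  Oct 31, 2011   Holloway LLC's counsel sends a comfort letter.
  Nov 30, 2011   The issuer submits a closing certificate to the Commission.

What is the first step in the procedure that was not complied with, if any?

(1) the permitted window runs from Apr 11, 2011 + 10 = Apr 21, 2011 to Apr 11, 2011 + 20 = May 1, 2011; done May 5, 2011 — 4 days after the window closed.
That is the first point of non-compliance.

Step 1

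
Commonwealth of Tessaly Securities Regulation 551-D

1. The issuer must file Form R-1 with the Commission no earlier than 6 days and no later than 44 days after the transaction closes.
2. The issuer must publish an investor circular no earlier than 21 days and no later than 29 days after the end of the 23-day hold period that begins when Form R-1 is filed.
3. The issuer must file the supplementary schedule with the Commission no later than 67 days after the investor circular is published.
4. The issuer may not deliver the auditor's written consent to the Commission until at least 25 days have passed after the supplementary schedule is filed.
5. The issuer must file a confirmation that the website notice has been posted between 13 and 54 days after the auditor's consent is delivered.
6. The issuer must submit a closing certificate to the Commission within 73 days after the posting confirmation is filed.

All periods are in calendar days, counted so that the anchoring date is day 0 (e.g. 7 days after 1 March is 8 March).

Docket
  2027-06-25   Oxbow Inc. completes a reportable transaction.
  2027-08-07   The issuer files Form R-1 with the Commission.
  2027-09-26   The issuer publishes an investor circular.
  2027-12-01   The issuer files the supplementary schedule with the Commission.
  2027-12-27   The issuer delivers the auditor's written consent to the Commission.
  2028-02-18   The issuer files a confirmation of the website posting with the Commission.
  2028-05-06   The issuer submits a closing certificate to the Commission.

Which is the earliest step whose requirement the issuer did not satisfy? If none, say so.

(1) the permitted window runs from 2027-06-25 + 6 = 2027-07-01 to 2027-06-25 + 44 = 2027-08-08; done 2027-08-07, which is between those dates.
(2) the permitted window runs from 2027-08-30 + 21 = 2027-09-20 to 2027-08-30 + 29 = 2027-09-28; done 2027-09-26, which is between those dates.
(3) due by 2027-09-26 + 67 days = 2027-12-02; 2027-12-01 is within that limit.
(4) permitted from 2027-12-01 + 25 days = 2027-12-26 onward; 2027-12-27 is on or after that date.
(5) the permitted window runs from 2027-12-27 + 13 = 2028-01-09 to 2027-12-27 + 54 = 2028-02-19; done 2028-02-18 — within the window.
(6) due by 2028-02-18 + 73 days = 2028-05-01; done 2028-05-06 — 5 days late.
The analysis stops there.

Step 6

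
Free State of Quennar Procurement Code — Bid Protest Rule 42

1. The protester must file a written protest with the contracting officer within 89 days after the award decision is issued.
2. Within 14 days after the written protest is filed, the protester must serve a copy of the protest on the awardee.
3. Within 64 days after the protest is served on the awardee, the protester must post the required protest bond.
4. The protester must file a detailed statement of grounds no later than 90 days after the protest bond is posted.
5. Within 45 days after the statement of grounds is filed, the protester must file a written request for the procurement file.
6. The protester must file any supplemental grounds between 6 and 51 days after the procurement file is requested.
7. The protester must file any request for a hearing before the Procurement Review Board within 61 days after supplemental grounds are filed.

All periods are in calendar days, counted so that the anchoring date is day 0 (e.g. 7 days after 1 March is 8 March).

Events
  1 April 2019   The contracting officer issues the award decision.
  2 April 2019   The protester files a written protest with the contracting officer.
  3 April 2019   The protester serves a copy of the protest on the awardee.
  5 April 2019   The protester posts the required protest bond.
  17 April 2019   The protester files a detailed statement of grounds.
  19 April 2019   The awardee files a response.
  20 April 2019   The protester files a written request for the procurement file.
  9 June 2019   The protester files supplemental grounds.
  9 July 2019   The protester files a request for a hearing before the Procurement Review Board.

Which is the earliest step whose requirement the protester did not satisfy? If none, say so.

(1) due by 1 April 2019 + 89 days = 29 June 2019; done 2 April 2019 — timely.
(2) due by 2 April 2019 + 14 days = 16 April 2019; done 3 April 2019 — timely.
(3) due by 3 April 2019 + 64 days = 6 June 2019; completed 5 April 2019, before the deadline.
(4) due by 5 April 2019 + 90 days = 4 July 2019; done 17 April 2019 — timely.
(5) due by 17 April 2019 + 45 days = 1 June 2019; completed 20 April 2019, before the deadline.
(6) the permitted window runs from 20 April 2019 + 6 = 26 April 2019 to 20 April 2019 + 51 = 10 June 2019; done 9 June 2019 — within the window.
(7) due by 9 June 2019 + 61 days = 9 August 2019; 9 July 2019 is within that limit.

None — every step was satisfied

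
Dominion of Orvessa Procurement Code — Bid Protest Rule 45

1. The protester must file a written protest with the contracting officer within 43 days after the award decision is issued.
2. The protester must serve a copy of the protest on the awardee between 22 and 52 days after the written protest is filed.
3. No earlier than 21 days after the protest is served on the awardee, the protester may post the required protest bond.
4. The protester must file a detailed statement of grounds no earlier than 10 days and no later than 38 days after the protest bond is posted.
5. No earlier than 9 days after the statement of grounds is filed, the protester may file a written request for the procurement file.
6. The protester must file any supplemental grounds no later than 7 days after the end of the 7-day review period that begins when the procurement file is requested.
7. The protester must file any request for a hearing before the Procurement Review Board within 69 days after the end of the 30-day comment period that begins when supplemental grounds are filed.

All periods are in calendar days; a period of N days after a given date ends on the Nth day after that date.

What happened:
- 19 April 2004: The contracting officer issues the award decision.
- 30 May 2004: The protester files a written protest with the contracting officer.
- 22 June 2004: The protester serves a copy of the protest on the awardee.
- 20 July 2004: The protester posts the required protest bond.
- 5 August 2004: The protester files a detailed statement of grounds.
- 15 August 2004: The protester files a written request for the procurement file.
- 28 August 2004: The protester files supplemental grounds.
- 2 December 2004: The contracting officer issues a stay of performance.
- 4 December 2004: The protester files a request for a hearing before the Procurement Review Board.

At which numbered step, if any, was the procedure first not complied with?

None — every step was satisfied

(1) due by 19 April 2004 + 43 days = 1 June 2004; done 30 May 2004 — timely.
(2) the permitted window runs from 30 May 2004 + 22 = 21 June 2004 to 30 May 2004 + 52 = 21 July 2004; done 22 June 2004, which is between those dates.
(3) permitted from 22 June 2004 + 21 days = 13 July 2004 onward; done 20 July 2004 — permitted.
(4) the permitted window runs from 20 July 2004 + 10 = 30 July 2004 to 20 July 2004 + 38 = 27 August 2004; 5 August 2004 falls inside that range.
(5) permitted from 5 August 2004 + 9 days = 14 August 2004 onward; done 15 August 2004, after the minimum wait.
(6) due by 22 August 2004 + 7 days = 29 August 2004; 28 August 2004 is within that limit.
(7) due by 27 September 2004 + 69 days = 5 December 2004; 4 December 2004 is within that limit.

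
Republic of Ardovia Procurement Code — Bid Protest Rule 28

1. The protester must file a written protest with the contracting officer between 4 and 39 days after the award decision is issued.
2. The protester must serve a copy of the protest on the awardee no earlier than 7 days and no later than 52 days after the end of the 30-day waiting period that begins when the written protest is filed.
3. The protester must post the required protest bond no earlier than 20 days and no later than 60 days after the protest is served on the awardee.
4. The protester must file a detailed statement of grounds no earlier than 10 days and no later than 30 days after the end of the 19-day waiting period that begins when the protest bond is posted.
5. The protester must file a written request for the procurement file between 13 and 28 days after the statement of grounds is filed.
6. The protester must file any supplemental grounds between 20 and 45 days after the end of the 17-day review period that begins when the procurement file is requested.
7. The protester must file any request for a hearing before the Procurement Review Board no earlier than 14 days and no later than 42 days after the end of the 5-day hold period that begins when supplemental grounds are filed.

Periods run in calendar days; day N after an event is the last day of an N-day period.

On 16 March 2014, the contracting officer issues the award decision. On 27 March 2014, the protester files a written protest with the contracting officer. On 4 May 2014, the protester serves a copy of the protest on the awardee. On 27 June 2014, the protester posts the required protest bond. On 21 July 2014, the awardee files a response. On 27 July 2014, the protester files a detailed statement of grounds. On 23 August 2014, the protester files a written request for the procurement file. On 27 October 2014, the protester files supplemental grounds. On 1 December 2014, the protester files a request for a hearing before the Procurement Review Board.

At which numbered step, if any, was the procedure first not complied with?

Step 6

Step 1: the window is 4–39 days after 16 March 2014 (when the award decision is issued), so 20 March 2014 through 24 April 2014; done 27 March 2014 — within the window.
Step 2: the window is 7–52 days after 26 April 2014 (end of the 30-day waiting period, which began when the written protest is filed on 27 March 2014), so 3 May 2014 through 17 June 2014; done 4 May 2014, which is between those dates.
Step 3: the window is 20–60 days after 4 May 2014 (when the protest is served on the awardee), so 24 May 2014 through 3 July 2014; done 27 June 2014, which is between those dates.
Step 4: the window is 10–30 days after 16 July 2014 (end of the 19-day waiting period, which began when the protest bond is posted on 27 June 2014), so 26 July 2014 through 15 August 2014; done 27 July 2014, which is between those dates.
Step 5: the window is 13–28 days after 27 July 2014 (when the statement of grounds is filed), so 9 August 2014 through 24 August 2014; 23 August 2014 falls inside that range.
Step 6: the window is 20–45 days after 9 September 2014 (end of the 17-day review period, which began when the procurement file is requested on 23 August 2014), so 29 September 2014 through 24 October 2014; 27 October 2014 is 3 days past the end of the window.
The analysis stops there.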